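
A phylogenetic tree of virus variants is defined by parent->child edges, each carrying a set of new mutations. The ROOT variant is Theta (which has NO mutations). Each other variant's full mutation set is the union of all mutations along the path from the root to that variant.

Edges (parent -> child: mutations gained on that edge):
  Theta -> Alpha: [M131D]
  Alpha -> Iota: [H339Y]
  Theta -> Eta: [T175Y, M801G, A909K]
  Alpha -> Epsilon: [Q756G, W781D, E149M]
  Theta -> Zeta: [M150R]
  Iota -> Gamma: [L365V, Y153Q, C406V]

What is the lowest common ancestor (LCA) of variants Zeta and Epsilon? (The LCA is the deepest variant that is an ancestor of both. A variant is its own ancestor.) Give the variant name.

Path from root to Zeta: Theta -> Zeta
  ancestors of Zeta: {Theta, Zeta}
Path from root to Epsilon: Theta -> Alpha -> Epsilon
  ancestors of Epsilon: {Theta, Alpha, Epsilon}
Common ancestors: {Theta}
Walk up from Epsilon: Epsilon (not in ancestors of Zeta), Alpha (not in ancestors of Zeta), Theta (in ancestors of Zeta)
Deepest common ancestor (LCA) = Theta

Answer: Theta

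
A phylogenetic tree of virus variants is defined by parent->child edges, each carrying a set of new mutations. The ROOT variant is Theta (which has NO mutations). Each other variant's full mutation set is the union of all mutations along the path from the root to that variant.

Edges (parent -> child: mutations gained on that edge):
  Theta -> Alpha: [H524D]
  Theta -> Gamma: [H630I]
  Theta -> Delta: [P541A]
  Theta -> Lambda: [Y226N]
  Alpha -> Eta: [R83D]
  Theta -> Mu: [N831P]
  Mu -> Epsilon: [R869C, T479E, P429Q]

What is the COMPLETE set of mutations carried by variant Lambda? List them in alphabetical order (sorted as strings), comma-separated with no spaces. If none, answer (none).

At Theta: gained [] -> total []
At Lambda: gained ['Y226N'] -> total ['Y226N']

Answer: Y226N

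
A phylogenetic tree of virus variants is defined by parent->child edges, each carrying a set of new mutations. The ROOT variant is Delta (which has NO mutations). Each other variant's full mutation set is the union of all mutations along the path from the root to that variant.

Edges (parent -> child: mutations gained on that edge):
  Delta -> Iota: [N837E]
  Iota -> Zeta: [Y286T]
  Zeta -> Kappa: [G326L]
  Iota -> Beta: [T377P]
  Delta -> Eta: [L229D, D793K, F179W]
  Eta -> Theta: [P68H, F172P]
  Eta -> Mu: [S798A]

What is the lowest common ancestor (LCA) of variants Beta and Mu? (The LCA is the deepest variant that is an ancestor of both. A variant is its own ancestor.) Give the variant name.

Answer: Delta

Derivation:
Path from root to Beta: Delta -> Iota -> Beta
  ancestors of Beta: {Delta, Iota, Beta}
Path from root to Mu: Delta -> Eta -> Mu
  ancestors of Mu: {Delta, Eta, Mu}
Common ancestors: {Delta}
Walk up from Mu: Mu (not in ancestors of Beta), Eta (not in ancestors of Beta), Delta (in ancestors of Beta)
Deepest common ancestor (LCA) = Delta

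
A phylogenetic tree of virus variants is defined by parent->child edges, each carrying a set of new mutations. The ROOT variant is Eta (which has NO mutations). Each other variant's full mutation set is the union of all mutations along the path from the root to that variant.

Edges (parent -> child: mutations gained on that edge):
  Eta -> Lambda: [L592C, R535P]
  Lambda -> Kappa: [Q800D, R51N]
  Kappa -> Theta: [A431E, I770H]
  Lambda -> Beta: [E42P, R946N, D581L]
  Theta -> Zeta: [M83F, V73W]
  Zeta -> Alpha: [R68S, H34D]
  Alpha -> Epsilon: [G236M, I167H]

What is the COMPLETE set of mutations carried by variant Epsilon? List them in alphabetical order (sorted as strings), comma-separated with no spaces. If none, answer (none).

At Eta: gained [] -> total []
At Lambda: gained ['L592C', 'R535P'] -> total ['L592C', 'R535P']
At Kappa: gained ['Q800D', 'R51N'] -> total ['L592C', 'Q800D', 'R51N', 'R535P']
At Theta: gained ['A431E', 'I770H'] -> total ['A431E', 'I770H', 'L592C', 'Q800D', 'R51N', 'R535P']
At Zeta: gained ['M83F', 'V73W'] -> total ['A431E', 'I770H', 'L592C', 'M83F', 'Q800D', 'R51N', 'R535P', 'V73W']
At Alpha: gained ['R68S', 'H34D'] -> total ['A431E', 'H34D', 'I770H', 'L592C', 'M83F', 'Q800D', 'R51N', 'R535P', 'R68S', 'V73W']
At Epsilon: gained ['G236M', 'I167H'] -> total ['A431E', 'G236M', 'H34D', 'I167H', 'I770H', 'L592C', 'M83F', 'Q800D', 'R51N', 'R535P', 'R68S', 'V73W']

Answer: A431E,G236M,H34D,I167H,I770H,L592C,M83F,Q800D,R51N,R535P,R68S,V73W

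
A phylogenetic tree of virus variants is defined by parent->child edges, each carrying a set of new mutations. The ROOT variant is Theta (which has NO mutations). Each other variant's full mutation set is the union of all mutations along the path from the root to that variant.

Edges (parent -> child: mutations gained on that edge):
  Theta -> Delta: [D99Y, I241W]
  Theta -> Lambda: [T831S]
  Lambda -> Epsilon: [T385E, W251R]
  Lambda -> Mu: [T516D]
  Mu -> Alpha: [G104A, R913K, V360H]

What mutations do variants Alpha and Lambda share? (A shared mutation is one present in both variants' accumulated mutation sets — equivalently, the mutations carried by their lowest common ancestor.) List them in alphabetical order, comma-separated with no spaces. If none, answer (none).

Answer: T831S

Derivation:
Accumulating mutations along path to Alpha:
  At Theta: gained [] -> total []
  At Lambda: gained ['T831S'] -> total ['T831S']
  At Mu: gained ['T516D'] -> total ['T516D', 'T831S']
  At Alpha: gained ['G104A', 'R913K', 'V360H'] -> total ['G104A', 'R913K', 'T516D', 'T831S', 'V360H']
Mutations(Alpha) = ['G104A', 'R913K', 'T516D', 'T831S', 'V360H']
Accumulating mutations along path to Lambda:
  At Theta: gained [] -> total []
  At Lambda: gained ['T831S'] -> total ['T831S']
Mutations(Lambda) = ['T831S']
Intersection: ['G104A', 'R913K', 'T516D', 'T831S', 'V360H'] ∩ ['T831S'] = ['T831S']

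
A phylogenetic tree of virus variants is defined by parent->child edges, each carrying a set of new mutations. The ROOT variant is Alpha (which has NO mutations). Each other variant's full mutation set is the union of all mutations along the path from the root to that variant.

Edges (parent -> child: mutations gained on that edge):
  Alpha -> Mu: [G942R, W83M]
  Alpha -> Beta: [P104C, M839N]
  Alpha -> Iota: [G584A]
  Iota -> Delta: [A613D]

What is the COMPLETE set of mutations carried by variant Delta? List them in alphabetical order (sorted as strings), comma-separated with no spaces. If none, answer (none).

Answer: A613D,G584A

Derivation:
At Alpha: gained [] -> total []
At Iota: gained ['G584A'] -> total ['G584A']
At Delta: gained ['A613D'] -> total ['A613D', 'G584A']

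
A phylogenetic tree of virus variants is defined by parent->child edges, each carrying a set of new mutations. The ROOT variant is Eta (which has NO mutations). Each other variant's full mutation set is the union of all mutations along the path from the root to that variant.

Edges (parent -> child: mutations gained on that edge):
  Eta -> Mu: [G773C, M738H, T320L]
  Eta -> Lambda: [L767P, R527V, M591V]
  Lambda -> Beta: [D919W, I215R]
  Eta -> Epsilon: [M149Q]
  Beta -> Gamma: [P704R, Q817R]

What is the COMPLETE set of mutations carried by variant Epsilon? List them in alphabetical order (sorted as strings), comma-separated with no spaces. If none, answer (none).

At Eta: gained [] -> total []
At Epsilon: gained ['M149Q'] -> total ['M149Q']

Answer: M149Q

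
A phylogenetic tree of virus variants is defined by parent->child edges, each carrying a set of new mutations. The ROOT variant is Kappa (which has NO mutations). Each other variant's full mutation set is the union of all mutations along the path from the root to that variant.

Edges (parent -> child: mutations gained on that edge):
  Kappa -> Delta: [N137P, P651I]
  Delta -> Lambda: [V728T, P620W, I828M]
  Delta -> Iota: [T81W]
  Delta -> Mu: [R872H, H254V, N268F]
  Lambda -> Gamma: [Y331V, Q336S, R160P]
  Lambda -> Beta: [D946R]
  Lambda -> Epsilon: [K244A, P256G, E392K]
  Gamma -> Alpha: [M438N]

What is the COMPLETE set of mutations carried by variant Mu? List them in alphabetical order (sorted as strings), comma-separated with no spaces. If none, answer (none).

At Kappa: gained [] -> total []
At Delta: gained ['N137P', 'P651I'] -> total ['N137P', 'P651I']
At Mu: gained ['R872H', 'H254V', 'N268F'] -> total ['H254V', 'N137P', 'N268F', 'P651I', 'R872H']

Answer: H254V,N137P,N268F,P651I,R872H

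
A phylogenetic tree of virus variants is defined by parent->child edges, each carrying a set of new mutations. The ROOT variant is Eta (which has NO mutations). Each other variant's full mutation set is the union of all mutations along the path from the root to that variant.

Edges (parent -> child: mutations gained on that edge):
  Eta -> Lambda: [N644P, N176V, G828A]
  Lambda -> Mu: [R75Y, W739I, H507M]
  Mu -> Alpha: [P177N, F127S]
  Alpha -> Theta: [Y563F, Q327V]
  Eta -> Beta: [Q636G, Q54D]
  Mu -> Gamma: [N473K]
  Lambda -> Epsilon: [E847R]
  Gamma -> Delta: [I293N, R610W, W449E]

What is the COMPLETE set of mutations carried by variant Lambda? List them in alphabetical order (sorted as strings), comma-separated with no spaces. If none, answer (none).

Answer: G828A,N176V,N644P

Derivation:
At Eta: gained [] -> total []
At Lambda: gained ['N644P', 'N176V', 'G828A'] -> total ['G828A', 'N176V', 'N644P']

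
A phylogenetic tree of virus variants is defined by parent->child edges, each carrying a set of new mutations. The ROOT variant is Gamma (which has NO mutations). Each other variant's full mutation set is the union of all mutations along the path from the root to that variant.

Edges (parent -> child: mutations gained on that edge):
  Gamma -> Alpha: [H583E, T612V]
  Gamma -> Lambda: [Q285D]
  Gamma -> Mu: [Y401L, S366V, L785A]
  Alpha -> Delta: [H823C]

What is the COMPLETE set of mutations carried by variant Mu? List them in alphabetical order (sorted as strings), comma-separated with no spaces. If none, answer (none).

At Gamma: gained [] -> total []
At Mu: gained ['Y401L', 'S366V', 'L785A'] -> total ['L785A', 'S366V', 'Y401L']

Answer: L785A,S366V,Y401L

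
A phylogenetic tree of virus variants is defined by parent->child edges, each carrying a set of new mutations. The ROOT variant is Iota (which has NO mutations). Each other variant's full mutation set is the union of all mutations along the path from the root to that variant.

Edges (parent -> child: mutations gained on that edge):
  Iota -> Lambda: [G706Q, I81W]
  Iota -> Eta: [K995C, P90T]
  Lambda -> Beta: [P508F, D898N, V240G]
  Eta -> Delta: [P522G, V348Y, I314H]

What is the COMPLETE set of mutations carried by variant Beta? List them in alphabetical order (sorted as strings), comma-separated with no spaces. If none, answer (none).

Answer: D898N,G706Q,I81W,P508F,V240G

Derivation:
At Iota: gained [] -> total []
At Lambda: gained ['G706Q', 'I81W'] -> total ['G706Q', 'I81W']
At Beta: gained ['P508F', 'D898N', 'V240G'] -> total ['D898N', 'G706Q', 'I81W', 'P508F', 'V240G']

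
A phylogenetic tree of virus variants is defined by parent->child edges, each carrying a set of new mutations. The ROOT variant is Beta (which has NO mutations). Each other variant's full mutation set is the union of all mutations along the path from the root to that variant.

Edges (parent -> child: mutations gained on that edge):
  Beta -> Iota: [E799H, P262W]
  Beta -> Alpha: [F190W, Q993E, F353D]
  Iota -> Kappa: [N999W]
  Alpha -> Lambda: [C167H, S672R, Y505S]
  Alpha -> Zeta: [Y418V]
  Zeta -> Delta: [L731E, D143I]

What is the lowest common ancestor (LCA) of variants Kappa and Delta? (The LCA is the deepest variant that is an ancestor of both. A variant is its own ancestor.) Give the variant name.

Answer: Beta

Derivation:
Path from root to Kappa: Beta -> Iota -> Kappa
  ancestors of Kappa: {Beta, Iota, Kappa}
Path from root to Delta: Beta -> Alpha -> Zeta -> Delta
  ancestors of Delta: {Beta, Alpha, Zeta, Delta}
Common ancestors: {Beta}
Walk up from Delta: Delta (not in ancestors of Kappa), Zeta (not in ancestors of Kappa), Alpha (not in ancestors of Kappa), Beta (in ancestors of Kappa)
Deepest common ancestor (LCA) = Beta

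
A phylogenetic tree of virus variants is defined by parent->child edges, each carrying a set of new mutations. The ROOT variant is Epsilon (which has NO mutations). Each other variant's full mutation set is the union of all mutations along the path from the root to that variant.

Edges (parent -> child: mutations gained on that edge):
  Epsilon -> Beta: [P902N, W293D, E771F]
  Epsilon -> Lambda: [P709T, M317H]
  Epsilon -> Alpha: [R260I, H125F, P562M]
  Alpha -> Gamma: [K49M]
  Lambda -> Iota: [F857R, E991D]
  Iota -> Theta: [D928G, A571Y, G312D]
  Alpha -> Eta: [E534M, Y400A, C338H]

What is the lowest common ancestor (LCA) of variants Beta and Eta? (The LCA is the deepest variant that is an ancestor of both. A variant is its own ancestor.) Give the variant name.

Path from root to Beta: Epsilon -> Beta
  ancestors of Beta: {Epsilon, Beta}
Path from root to Eta: Epsilon -> Alpha -> Eta
  ancestors of Eta: {Epsilon, Alpha, Eta}
Common ancestors: {Epsilon}
Walk up from Eta: Eta (not in ancestors of Beta), Alpha (not in ancestors of Beta), Epsilon (in ancestors of Beta)
Deepest common ancestor (LCA) = Epsilon

Answer: Epsilon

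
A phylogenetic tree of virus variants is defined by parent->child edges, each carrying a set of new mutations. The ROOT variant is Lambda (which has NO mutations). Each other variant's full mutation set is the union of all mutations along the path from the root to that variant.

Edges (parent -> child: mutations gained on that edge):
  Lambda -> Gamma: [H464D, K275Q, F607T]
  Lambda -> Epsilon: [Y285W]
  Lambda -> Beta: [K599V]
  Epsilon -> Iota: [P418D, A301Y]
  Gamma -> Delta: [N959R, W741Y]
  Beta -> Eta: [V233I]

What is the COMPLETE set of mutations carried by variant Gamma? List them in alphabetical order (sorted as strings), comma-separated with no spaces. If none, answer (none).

Answer: F607T,H464D,K275Q

Derivation:
At Lambda: gained [] -> total []
At Gamma: gained ['H464D', 'K275Q', 'F607T'] -> total ['F607T', 'H464D', 'K275Q']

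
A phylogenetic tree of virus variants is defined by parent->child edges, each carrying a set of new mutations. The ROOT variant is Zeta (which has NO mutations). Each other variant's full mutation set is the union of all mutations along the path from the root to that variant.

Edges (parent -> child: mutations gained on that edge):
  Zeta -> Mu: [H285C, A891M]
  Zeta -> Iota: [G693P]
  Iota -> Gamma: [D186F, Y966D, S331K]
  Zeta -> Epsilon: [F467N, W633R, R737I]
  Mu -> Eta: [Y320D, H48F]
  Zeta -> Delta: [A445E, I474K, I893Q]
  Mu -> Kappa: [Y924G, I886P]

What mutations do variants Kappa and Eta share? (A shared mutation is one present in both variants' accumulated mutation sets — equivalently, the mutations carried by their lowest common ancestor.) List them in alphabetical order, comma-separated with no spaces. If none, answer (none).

Accumulating mutations along path to Kappa:
  At Zeta: gained [] -> total []
  At Mu: gained ['H285C', 'A891M'] -> total ['A891M', 'H285C']
  At Kappa: gained ['Y924G', 'I886P'] -> total ['A891M', 'H285C', 'I886P', 'Y924G']
Mutations(Kappa) = ['A891M', 'H285C', 'I886P', 'Y924G']
Accumulating mutations along path to Eta:
  At Zeta: gained [] -> total []
  At Mu: gained ['H285C', 'A891M'] -> total ['A891M', 'H285C']
  At Eta: gained ['Y320D', 'H48F'] -> total ['A891M', 'H285C', 'H48F', 'Y320D']
Mutations(Eta) = ['A891M', 'H285C', 'H48F', 'Y320D']
Intersection: ['A891M', 'H285C', 'I886P', 'Y924G'] ∩ ['A891M', 'H285C', 'H48F', 'Y320D'] = ['A891M', 'H285C']

Answer: A891M,H285C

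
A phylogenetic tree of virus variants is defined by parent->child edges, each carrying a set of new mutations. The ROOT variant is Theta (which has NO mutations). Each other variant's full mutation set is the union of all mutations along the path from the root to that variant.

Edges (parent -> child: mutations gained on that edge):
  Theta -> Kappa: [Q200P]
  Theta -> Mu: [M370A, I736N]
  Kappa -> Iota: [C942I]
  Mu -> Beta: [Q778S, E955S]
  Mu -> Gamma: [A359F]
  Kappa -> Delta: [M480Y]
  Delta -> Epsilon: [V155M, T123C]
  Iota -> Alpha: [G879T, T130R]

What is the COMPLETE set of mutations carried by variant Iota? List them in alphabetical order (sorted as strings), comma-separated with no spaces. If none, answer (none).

Answer: C942I,Q200P

Derivation:
At Theta: gained [] -> total []
At Kappa: gained ['Q200P'] -> total ['Q200P']
At Iota: gained ['C942I'] -> total ['C942I', 'Q200P']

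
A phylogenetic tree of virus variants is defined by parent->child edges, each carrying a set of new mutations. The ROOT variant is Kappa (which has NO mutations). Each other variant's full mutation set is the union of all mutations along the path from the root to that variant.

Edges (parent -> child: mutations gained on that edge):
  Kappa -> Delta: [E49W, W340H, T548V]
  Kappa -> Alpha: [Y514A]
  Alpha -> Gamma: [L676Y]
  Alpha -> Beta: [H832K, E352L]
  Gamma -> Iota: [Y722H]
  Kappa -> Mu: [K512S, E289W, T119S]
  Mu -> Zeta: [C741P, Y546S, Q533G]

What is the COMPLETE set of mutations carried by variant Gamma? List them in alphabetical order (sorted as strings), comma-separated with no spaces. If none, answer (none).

At Kappa: gained [] -> total []
At Alpha: gained ['Y514A'] -> total ['Y514A']
At Gamma: gained ['L676Y'] -> total ['L676Y', 'Y514A']

Answer: L676Y,Y514A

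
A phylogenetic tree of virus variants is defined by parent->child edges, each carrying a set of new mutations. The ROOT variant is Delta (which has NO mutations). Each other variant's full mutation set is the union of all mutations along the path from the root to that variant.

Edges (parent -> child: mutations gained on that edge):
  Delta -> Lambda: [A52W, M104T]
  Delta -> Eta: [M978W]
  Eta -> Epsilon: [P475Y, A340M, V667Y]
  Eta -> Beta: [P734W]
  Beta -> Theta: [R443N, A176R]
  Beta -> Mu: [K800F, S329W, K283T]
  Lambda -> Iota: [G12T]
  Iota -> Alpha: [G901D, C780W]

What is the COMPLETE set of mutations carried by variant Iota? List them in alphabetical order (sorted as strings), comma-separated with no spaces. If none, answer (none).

At Delta: gained [] -> total []
At Lambda: gained ['A52W', 'M104T'] -> total ['A52W', 'M104T']
At Iota: gained ['G12T'] -> total ['A52W', 'G12T', 'M104T']

Answer: A52W,G12T,M104T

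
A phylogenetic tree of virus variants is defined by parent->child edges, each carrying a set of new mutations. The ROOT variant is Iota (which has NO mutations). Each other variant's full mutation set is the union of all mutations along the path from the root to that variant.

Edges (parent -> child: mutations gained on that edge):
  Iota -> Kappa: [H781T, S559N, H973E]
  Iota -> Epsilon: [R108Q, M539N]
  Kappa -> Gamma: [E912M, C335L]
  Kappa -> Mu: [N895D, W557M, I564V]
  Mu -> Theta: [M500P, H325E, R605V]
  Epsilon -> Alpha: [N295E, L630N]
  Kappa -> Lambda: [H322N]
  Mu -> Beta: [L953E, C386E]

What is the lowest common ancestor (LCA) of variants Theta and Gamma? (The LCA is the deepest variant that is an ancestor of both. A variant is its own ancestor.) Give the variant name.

Answer: Kappa

Derivation:
Path from root to Theta: Iota -> Kappa -> Mu -> Theta
  ancestors of Theta: {Iota, Kappa, Mu, Theta}
Path from root to Gamma: Iota -> Kappa -> Gamma
  ancestors of Gamma: {Iota, Kappa, Gamma}
Common ancestors: {Iota, Kappa}
Walk up from Gamma: Gamma (not in ancestors of Theta), Kappa (in ancestors of Theta), Iota (in ancestors of Theta)
Deepest common ancestor (LCA) = Kappa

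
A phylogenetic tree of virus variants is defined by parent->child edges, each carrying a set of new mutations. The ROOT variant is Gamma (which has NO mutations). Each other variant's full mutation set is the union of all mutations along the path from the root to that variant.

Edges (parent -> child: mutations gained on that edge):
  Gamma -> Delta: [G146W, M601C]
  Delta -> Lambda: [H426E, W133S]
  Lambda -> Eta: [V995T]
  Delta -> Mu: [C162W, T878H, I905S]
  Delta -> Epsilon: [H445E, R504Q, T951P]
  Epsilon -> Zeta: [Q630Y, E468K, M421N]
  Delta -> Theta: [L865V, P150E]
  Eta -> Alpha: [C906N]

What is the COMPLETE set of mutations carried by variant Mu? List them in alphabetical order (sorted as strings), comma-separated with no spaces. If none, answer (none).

Answer: C162W,G146W,I905S,M601C,T878H

Derivation:
At Gamma: gained [] -> total []
At Delta: gained ['G146W', 'M601C'] -> total ['G146W', 'M601C']
At Mu: gained ['C162W', 'T878H', 'I905S'] -> total ['C162W', 'G146W', 'I905S', 'M601C', 'T878H']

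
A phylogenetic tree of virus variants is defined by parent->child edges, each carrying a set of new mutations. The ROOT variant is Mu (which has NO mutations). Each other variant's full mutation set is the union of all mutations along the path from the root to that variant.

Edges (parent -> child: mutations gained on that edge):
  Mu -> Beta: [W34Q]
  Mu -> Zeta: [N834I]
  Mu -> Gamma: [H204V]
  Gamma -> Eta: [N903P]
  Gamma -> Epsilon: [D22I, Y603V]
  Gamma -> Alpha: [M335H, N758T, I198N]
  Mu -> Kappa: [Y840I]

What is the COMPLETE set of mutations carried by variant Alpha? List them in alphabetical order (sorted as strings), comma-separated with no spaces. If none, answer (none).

Answer: H204V,I198N,M335H,N758T

Derivation:
At Mu: gained [] -> total []
At Gamma: gained ['H204V'] -> total ['H204V']
At Alpha: gained ['M335H', 'N758T', 'I198N'] -> total ['H204V', 'I198N', 'M335H', 'N758T']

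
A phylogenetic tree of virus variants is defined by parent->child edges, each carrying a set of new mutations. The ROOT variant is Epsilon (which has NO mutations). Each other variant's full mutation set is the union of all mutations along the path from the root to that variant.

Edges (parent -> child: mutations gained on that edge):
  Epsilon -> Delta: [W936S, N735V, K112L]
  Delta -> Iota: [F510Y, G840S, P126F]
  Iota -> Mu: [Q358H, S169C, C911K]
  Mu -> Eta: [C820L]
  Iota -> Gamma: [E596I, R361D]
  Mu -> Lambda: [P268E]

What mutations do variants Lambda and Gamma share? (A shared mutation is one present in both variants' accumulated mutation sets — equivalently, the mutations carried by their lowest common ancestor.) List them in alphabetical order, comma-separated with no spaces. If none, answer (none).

Accumulating mutations along path to Lambda:
  At Epsilon: gained [] -> total []
  At Delta: gained ['W936S', 'N735V', 'K112L'] -> total ['K112L', 'N735V', 'W936S']
  At Iota: gained ['F510Y', 'G840S', 'P126F'] -> total ['F510Y', 'G840S', 'K112L', 'N735V', 'P126F', 'W936S']
  At Mu: gained ['Q358H', 'S169C', 'C911K'] -> total ['C911K', 'F510Y', 'G840S', 'K112L', 'N735V', 'P126F', 'Q358H', 'S169C', 'W936S']
  At Lambda: gained ['P268E'] -> total ['C911K', 'F510Y', 'G840S', 'K112L', 'N735V', 'P126F', 'P268E', 'Q358H', 'S169C', 'W936S']
Mutations(Lambda) = ['C911K', 'F510Y', 'G840S', 'K112L', 'N735V', 'P126F', 'P268E', 'Q358H', 'S169C', 'W936S']
Accumulating mutations along path to Gamma:
  At Epsilon: gained [] -> total []
  At Delta: gained ['W936S', 'N735V', 'K112L'] -> total ['K112L', 'N735V', 'W936S']
  At Iota: gained ['F510Y', 'G840S', 'P126F'] -> total ['F510Y', 'G840S', 'K112L', 'N735V', 'P126F', 'W936S']
  At Gamma: gained ['E596I', 'R361D'] -> total ['E596I', 'F510Y', 'G840S', 'K112L', 'N735V', 'P126F', 'R361D', 'W936S']
Mutations(Gamma) = ['E596I', 'F510Y', 'G840S', 'K112L', 'N735V', 'P126F', 'R361D', 'W936S']
Intersection: ['C911K', 'F510Y', 'G840S', 'K112L', 'N735V', 'P126F', 'P268E', 'Q358H', 'S169C', 'W936S'] ∩ ['E596I', 'F510Y', 'G840S', 'K112L', 'N735V', 'P126F', 'R361D', 'W936S'] = ['F510Y', 'G840S', 'K112L', 'N735V', 'P126F', 'W936S']

Answer: F510Y,G840S,K112L,N735V,P126F,W936S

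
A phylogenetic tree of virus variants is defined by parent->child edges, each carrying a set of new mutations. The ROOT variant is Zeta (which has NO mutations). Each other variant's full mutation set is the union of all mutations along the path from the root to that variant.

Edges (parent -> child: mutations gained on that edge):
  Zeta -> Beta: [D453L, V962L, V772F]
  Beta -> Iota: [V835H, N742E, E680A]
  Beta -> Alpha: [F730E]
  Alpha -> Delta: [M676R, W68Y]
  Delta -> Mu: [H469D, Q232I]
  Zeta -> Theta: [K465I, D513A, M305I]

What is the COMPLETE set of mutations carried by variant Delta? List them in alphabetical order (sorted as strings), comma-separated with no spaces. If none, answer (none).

At Zeta: gained [] -> total []
At Beta: gained ['D453L', 'V962L', 'V772F'] -> total ['D453L', 'V772F', 'V962L']
At Alpha: gained ['F730E'] -> total ['D453L', 'F730E', 'V772F', 'V962L']
At Delta: gained ['M676R', 'W68Y'] -> total ['D453L', 'F730E', 'M676R', 'V772F', 'V962L', 'W68Y']

Answer: D453L,F730E,M676R,V772F,V962L,W68Y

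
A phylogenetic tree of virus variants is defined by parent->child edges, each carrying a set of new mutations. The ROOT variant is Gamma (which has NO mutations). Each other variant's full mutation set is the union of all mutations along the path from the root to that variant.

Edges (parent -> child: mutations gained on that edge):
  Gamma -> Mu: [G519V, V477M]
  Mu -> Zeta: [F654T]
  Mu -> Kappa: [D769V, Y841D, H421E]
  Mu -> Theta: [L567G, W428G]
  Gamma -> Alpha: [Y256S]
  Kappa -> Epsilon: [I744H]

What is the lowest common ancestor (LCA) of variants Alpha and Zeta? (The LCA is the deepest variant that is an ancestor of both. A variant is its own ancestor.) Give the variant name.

Answer: Gamma

Derivation:
Path from root to Alpha: Gamma -> Alpha
  ancestors of Alpha: {Gamma, Alpha}
Path from root to Zeta: Gamma -> Mu -> Zeta
  ancestors of Zeta: {Gamma, Mu, Zeta}
Common ancestors: {Gamma}
Walk up from Zeta: Zeta (not in ancestors of Alpha), Mu (not in ancestors of Alpha), Gamma (in ancestors of Alpha)
Deepest common ancestor (LCA) = Gamma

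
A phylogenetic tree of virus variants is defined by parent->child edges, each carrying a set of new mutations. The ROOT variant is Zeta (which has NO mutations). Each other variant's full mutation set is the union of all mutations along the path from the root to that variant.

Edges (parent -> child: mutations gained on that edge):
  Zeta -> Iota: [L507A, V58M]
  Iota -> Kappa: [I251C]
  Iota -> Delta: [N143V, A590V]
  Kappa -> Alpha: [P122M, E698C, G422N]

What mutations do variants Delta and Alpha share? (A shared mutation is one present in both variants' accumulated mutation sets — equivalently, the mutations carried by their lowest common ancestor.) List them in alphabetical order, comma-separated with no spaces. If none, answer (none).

Answer: L507A,V58M

Derivation:
Accumulating mutations along path to Delta:
  At Zeta: gained [] -> total []
  At Iota: gained ['L507A', 'V58M'] -> total ['L507A', 'V58M']
  At Delta: gained ['N143V', 'A590V'] -> total ['A590V', 'L507A', 'N143V', 'V58M']
Mutations(Delta) = ['A590V', 'L507A', 'N143V', 'V58M']
Accumulating mutations along path to Alpha:
  At Zeta: gained [] -> total []
  At Iota: gained ['L507A', 'V58M'] -> total ['L507A', 'V58M']
  At Kappa: gained ['I251C'] -> total ['I251C', 'L507A', 'V58M']
  At Alpha: gained ['P122M', 'E698C', 'G422N'] -> total ['E698C', 'G422N', 'I251C', 'L507A', 'P122M', 'V58M']
Mutations(Alpha) = ['E698C', 'G422N', 'I251C', 'L507A', 'P122M', 'V58M']
Intersection: ['A590V', 'L507A', 'N143V', 'V58M'] ∩ ['E698C', 'G422N', 'I251C', 'L507A', 'P122M', 'V58M'] = ['L507A', 'V58M']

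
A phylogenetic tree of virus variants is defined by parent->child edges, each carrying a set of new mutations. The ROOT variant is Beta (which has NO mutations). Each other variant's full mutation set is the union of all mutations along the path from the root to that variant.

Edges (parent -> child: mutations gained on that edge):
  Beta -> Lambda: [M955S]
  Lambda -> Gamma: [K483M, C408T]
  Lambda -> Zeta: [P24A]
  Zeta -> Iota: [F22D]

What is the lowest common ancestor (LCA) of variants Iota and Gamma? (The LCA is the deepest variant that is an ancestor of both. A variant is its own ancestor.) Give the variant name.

Path from root to Iota: Beta -> Lambda -> Zeta -> Iota
  ancestors of Iota: {Beta, Lambda, Zeta, Iota}
Path from root to Gamma: Beta -> Lambda -> Gamma
  ancestors of Gamma: {Beta, Lambda, Gamma}
Common ancestors: {Beta, Lambda}
Walk up from Gamma: Gamma (not in ancestors of Iota), Lambda (in ancestors of Iota), Beta (in ancestors of Iota)
Deepest common ancestor (LCA) = Lambda

Answer: Lambda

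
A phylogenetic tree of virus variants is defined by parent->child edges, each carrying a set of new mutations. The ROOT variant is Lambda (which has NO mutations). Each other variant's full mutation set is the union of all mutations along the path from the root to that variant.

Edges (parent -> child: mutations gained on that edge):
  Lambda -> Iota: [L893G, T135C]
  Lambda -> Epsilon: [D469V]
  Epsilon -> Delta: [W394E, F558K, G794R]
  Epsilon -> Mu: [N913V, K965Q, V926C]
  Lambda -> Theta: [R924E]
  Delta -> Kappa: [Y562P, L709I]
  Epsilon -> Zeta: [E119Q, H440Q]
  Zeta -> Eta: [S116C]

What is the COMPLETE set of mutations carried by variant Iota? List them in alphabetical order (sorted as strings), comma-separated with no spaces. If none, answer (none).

At Lambda: gained [] -> total []
At Iota: gained ['L893G', 'T135C'] -> total ['L893G', 'T135C']

Answer: L893G,T135C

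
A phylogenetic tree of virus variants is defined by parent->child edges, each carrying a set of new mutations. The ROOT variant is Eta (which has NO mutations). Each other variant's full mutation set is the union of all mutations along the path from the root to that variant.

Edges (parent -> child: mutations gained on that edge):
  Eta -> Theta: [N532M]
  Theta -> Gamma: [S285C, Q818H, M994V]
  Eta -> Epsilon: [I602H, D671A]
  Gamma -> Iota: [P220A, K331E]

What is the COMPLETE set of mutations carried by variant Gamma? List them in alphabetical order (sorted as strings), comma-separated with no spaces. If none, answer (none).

Answer: M994V,N532M,Q818H,S285C

Derivation:
At Eta: gained [] -> total []
At Theta: gained ['N532M'] -> total ['N532M']
At Gamma: gained ['S285C', 'Q818H', 'M994V'] -> total ['M994V', 'N532M', 'Q818H', 'S285C']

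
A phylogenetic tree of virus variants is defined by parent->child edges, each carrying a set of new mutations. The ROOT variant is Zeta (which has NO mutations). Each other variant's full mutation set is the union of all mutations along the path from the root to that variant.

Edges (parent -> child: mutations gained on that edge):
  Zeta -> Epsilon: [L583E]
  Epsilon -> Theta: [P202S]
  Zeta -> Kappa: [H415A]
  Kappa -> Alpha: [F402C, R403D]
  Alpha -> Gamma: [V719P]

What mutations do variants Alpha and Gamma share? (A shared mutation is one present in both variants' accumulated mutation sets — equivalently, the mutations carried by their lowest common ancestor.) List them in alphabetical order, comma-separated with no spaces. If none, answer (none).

Accumulating mutations along path to Alpha:
  At Zeta: gained [] -> total []
  At Kappa: gained ['H415A'] -> total ['H415A']
  At Alpha: gained ['F402C', 'R403D'] -> total ['F402C', 'H415A', 'R403D']
Mutations(Alpha) = ['F402C', 'H415A', 'R403D']
Accumulating mutations along path to Gamma:
  At Zeta: gained [] -> total []
  At Kappa: gained ['H415A'] -> total ['H415A']
  At Alpha: gained ['F402C', 'R403D'] -> total ['F402C', 'H415A', 'R403D']
  At Gamma: gained ['V719P'] -> total ['F402C', 'H415A', 'R403D', 'V719P']
Mutations(Gamma) = ['F402C', 'H415A', 'R403D', 'V719P']
Intersection: ['F402C', 'H415A', 'R403D'] ∩ ['F402C', 'H415A', 'R403D', 'V719P'] = ['F402C', 'H415A', 'R403D']

Answer: F402C,H415A,R403D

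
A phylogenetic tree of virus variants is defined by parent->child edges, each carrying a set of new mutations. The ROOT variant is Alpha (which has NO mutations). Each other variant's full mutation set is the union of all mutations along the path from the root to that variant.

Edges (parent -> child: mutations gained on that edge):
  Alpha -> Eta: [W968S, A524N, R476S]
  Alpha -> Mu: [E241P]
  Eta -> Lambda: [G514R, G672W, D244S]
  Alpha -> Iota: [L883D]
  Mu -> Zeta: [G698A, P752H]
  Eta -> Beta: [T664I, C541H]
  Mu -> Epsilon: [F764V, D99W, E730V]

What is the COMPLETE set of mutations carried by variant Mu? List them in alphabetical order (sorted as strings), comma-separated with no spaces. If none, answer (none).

Answer: E241P

Derivation:
At Alpha: gained [] -> total []
At Mu: gained ['E241P'] -> total ['E241P']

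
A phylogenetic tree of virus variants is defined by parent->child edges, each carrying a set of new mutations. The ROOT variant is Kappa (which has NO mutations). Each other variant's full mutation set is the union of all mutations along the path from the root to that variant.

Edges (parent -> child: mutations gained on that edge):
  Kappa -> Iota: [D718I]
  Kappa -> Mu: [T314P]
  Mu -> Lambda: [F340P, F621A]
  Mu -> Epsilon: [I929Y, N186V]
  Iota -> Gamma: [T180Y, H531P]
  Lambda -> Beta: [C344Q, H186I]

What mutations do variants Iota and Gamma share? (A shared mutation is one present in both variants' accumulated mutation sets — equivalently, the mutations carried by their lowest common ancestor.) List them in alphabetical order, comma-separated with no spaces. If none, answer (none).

Answer: D718I

Derivation:
Accumulating mutations along path to Iota:
  At Kappa: gained [] -> total []
  At Iota: gained ['D718I'] -> total ['D718I']
Mutations(Iota) = ['D718I']
Accumulating mutations along path to Gamma:
  At Kappa: gained [] -> total []
  At Iota: gained ['D718I'] -> total ['D718I']
  At Gamma: gained ['T180Y', 'H531P'] -> total ['D718I', 'H531P', 'T180Y']
Mutations(Gamma) = ['D718I', 'H531P', 'T180Y']
Intersection: ['D718I'] ∩ ['D718I', 'H531P', 'T180Y'] = ['D718I']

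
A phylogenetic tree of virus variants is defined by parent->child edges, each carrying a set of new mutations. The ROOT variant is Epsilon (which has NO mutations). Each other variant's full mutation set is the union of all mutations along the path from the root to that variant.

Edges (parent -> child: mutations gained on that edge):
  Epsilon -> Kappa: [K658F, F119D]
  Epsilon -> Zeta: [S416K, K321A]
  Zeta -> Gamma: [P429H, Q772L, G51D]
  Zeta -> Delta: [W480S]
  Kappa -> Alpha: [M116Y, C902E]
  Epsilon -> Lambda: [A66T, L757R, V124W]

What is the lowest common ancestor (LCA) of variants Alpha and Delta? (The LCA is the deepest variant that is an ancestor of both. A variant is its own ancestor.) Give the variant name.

Path from root to Alpha: Epsilon -> Kappa -> Alpha
  ancestors of Alpha: {Epsilon, Kappa, Alpha}
Path from root to Delta: Epsilon -> Zeta -> Delta
  ancestors of Delta: {Epsilon, Zeta, Delta}
Common ancestors: {Epsilon}
Walk up from Delta: Delta (not in ancestors of Alpha), Zeta (not in ancestors of Alpha), Epsilon (in ancestors of Alpha)
Deepest common ancestor (LCA) = Epsilon

Answer: Epsilon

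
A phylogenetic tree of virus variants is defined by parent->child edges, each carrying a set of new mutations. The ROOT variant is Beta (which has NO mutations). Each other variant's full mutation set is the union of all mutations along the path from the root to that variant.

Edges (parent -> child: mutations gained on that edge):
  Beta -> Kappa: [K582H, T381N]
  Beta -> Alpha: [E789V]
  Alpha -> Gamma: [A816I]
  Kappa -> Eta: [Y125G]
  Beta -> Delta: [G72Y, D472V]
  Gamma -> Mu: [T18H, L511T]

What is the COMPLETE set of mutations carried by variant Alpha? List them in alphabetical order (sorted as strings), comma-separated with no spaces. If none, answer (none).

Answer: E789V

Derivation:
At Beta: gained [] -> total []
At Alpha: gained ['E789V'] -> total ['E789V']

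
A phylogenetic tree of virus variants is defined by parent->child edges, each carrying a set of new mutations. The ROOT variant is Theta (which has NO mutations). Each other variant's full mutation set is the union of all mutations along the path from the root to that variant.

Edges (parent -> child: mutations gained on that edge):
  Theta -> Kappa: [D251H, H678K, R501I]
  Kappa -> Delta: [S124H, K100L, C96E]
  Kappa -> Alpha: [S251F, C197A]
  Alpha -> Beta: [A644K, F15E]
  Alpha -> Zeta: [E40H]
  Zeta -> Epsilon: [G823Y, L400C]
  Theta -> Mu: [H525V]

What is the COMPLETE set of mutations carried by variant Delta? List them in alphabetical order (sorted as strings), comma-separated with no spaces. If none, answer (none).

At Theta: gained [] -> total []
At Kappa: gained ['D251H', 'H678K', 'R501I'] -> total ['D251H', 'H678K', 'R501I']
At Delta: gained ['S124H', 'K100L', 'C96E'] -> total ['C96E', 'D251H', 'H678K', 'K100L', 'R501I', 'S124H']

Answer: C96E,D251H,H678K,K100L,R501I,S124H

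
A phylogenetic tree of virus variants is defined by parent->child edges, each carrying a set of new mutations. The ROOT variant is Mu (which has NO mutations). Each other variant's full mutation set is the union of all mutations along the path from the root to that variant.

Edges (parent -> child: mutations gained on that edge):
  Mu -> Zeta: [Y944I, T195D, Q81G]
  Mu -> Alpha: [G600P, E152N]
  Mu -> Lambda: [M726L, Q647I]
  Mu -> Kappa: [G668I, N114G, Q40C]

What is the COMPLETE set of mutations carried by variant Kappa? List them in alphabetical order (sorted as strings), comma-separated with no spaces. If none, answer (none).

Answer: G668I,N114G,Q40C

Derivation:
At Mu: gained [] -> total []
At Kappa: gained ['G668I', 'N114G', 'Q40C'] -> total ['G668I', 'N114G', 'Q40C']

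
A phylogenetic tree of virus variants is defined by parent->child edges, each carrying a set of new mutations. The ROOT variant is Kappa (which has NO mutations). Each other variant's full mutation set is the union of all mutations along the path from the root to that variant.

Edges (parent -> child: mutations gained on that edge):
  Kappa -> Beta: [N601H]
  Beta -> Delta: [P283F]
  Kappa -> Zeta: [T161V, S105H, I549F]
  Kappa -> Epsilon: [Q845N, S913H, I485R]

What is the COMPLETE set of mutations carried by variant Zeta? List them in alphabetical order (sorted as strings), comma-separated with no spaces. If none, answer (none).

Answer: I549F,S105H,T161V

Derivation:
At Kappa: gained [] -> total []
At Zeta: gained ['T161V', 'S105H', 'I549F'] -> total ['I549F', 'S105H', 'T161V']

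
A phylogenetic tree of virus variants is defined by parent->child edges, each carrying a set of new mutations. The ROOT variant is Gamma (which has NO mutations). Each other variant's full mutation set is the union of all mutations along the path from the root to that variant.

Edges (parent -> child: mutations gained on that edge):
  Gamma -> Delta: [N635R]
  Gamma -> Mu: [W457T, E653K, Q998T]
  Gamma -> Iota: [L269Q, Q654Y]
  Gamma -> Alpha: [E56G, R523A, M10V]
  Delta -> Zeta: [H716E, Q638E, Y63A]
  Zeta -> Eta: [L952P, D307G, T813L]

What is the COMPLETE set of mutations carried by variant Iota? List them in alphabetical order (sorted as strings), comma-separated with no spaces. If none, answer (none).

At Gamma: gained [] -> total []
At Iota: gained ['L269Q', 'Q654Y'] -> total ['L269Q', 'Q654Y']

Answer: L269Q,Q654Y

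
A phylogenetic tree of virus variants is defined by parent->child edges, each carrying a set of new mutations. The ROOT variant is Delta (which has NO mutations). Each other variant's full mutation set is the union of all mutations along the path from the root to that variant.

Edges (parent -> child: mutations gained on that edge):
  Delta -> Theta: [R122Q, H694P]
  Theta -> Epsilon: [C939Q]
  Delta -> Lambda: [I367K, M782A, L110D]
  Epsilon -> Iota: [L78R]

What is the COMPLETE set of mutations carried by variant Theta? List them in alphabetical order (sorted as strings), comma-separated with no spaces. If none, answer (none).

At Delta: gained [] -> total []
At Theta: gained ['R122Q', 'H694P'] -> total ['H694P', 'R122Q']

Answer: H694P,R122Q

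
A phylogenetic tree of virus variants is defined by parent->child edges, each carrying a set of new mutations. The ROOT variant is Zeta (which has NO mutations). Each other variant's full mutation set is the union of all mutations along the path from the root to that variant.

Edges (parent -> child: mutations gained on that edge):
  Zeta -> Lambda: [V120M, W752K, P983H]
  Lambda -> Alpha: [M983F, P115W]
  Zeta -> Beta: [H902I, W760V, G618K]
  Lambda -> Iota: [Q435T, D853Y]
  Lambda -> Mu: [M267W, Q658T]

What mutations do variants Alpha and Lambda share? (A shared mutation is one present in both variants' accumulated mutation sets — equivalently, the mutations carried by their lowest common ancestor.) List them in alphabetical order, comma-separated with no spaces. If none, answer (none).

Accumulating mutations along path to Alpha:
  At Zeta: gained [] -> total []
  At Lambda: gained ['V120M', 'W752K', 'P983H'] -> total ['P983H', 'V120M', 'W752K']
  At Alpha: gained ['M983F', 'P115W'] -> total ['M983F', 'P115W', 'P983H', 'V120M', 'W752K']
Mutations(Alpha) = ['M983F', 'P115W', 'P983H', 'V120M', 'W752K']
Accumulating mutations along path to Lambda:
  At Zeta: gained [] -> total []
  At Lambda: gained ['V120M', 'W752K', 'P983H'] -> total ['P983H', 'V120M', 'W752K']
Mutations(Lambda) = ['P983H', 'V120M', 'W752K']
Intersection: ['M983F', 'P115W', 'P983H', 'V120M', 'W752K'] ∩ ['P983H', 'V120M', 'W752K'] = ['P983H', 'V120M', 'W752K']

Answer: P983H,V120M,W752K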